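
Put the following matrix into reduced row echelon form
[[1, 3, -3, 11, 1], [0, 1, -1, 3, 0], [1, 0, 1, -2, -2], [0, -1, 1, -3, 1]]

ρ3 := ρ3 − ρ1
  [ 1   3  -3   11   1 ]
  [ 0   1  -1    3   0 ]
  [ 0  -3   4  -13  -3 ]
  [ 0  -1   1   -3   1 ]
ρ3 := ρ3 + 3·ρ2
  [ 1   3  -3  11   1 ]
  [ 0   1  -1   3   0 ]
  [ 0   0   1  -4  -3 ]
  [ 0  -1   1  -3   1 ]
ρ4 := ρ4 + ρ2
  [ 1  3  -3  11   1 ]
  [ 0  1  -1   3   0 ]
  [ 0  0   1  -4  -3 ]
  [ 0  0   0   0   1 ]
ρ3 := ρ3 + 3·ρ4
  [ 1  3  -3  11  1 ]
  [ 0  1  -1   3  0 ]
  [ 0  0   1  -4  0 ]
  [ 0  0   0   0  1 ]
ρ1 := ρ1 − ρ4
  [ 1  3  -3  11  0 ]
  [ 0  1  -1   3  0 ]
  [ 0  0   1  -4  0 ]
  [ 0  0   0   0  1 ]
ρ2 := ρ2 + ρ3
  [ 1  3  -3  11  0 ]
  [ 0  1   0  -1  0 ]
  [ 0  0   1  -4  0 ]
  [ 0  0   0   0  1 ]
ρ1 := ρ1 + 3·ρ3
  [ 1  3  0  -1  0 ]
  [ 0  1  0  -1  0 ]
  [ 0  0  1  -4  0 ]
  [ 0  0  0   0  1 ]
ρ1 := ρ1 − 3·ρ2
  [ 1  0  0   2  0 ]
  [ 0  1  0  -1  0 ]
  [ 0  0  1  -4  0 ]
  [ 0  0  0   0  1 ]

[[1, 0, 0, 2, 0], [0, 1, 0, -1, 0], [0, 0, 1, -4, 0], [0, 0, 0, 0, 1]]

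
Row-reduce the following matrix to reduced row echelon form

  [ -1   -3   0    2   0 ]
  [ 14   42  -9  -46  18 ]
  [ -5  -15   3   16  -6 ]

Multiply R1 by -1.
Subtract 14 times R1 from R2.
Add 5 times R1 to R3.
Multiply R2 by -1/9.
Subtract 3 times R2 from R3.

[[1, 3, 0, -2, 0], [0, 0, 1, 2, -2], [0, 0, 0, 0, 0]]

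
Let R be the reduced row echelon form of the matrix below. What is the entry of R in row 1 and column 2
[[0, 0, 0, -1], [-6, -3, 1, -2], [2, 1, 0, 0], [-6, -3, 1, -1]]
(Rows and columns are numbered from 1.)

1/2

R1 ↔ R2
  [ -6  -3  1  -2 ]
  [  0   0  0  -1 ]
  [  2   1  0   0 ]
  [ -6  -3  1  -1 ]
R1 -> -1/6·R1
  [  1  1/2  -1/6  1/3 ]
  [  0    0     0   -1 ]
  [  2    1     0    0 ]
  [ -6   -3     1   -1 ]
R3 -> R3 − 2·R1
  [  1  1/2  -1/6   1/3 ]
  [  0    0     0    -1 ]
  [  0    0   1/3  -2/3 ]
  [ -6   -3     1    -1 ]
R4 -> R4 + 6·R1
  [ 1  1/2  -1/6   1/3 ]
  [ 0    0     0    -1 ]
  [ 0    0   1/3  -2/3 ]
  [ 0    0     0     1 ]
R2 ↔ R3
  [ 1  1/2  -1/6   1/3 ]
  [ 0    0   1/3  -2/3 ]
  [ 0    0     0    -1 ]
  [ 0    0     0     1 ]
R2 -> 3·R2
  [ 1  1/2  -1/6  1/3 ]
  [ 0    0     1   -2 ]
  [ 0    0     0   -1 ]
  [ 0    0     0    1 ]
R3 -> -1·R3
  [ 1  1/2  -1/6  1/3 ]
  [ 0    0     1   -2 ]
  [ 0    0     0    1 ]
  [ 0    0     0    1 ]
R4 -> R4 − R3
  [ 1  1/2  -1/6  1/3 ]
  [ 0    0     1   -2 ]
  [ 0    0     0    1 ]
  [ 0    0     0    0 ]
R2 -> R2 + 2·R3
  [ 1  1/2  -1/6  1/3 ]
  [ 0    0     1    0 ]
  [ 0    0     0    1 ]
  [ 0    0     0    0 ]
R1 -> R1 − 1/3·R3
  [ 1  1/2  -1/6  0 ]
  [ 0    0     1  0 ]
  [ 0    0     0  1 ]
  [ 0    0     0  0 ]
R1 -> R1 + 1/6·R2
  [ 1  1/2  0  0 ]
  [ 0    0  1  0 ]
  [ 0    0  0  1 ]
  [ 0    0  0  0 ]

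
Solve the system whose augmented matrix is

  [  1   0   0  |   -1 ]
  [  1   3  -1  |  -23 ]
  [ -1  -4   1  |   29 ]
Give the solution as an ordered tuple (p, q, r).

(-1, -6, 4)

R2 → R2 − R1
  [  1   0   0  |   -1 ]
  [  0   3  -1  |  -22 ]
  [ -1  -4   1  |   29 ]
R3 → R3 + R1
  [ 1   0   0  |   -1 ]
  [ 0   3  -1  |  -22 ]
  [ 0  -4   1  |   28 ]
R2 → 1/3·R2
  [ 1   0     0  |     -1 ]
  [ 0   1  -1/3  |  -22/3 ]
  [ 0  -4     1  |     28 ]
R3 → R3 + 4·R2
  [ 1  0     0  |     -1 ]
  [ 0  1  -1/3  |  -22/3 ]
  [ 0  0  -1/3  |   -4/3 ]
R3 → -3·R3
  [ 1  0     0  |     -1 ]
  [ 0  1  -1/3  |  -22/3 ]
  [ 0  0     1  |      4 ]
R2 → R2 + 1/3·R3
  [ 1  0  0  |  -1 ]
  [ 0  1  0  |  -6 ]
  [ 0  0  1  |   4 ]
Reading off the last column: p = -1, q = -6, r = 4.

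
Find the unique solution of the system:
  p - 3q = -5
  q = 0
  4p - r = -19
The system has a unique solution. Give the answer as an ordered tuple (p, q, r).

(-5, 0, -1)

Form the augmented matrix and row-reduce:
  [ 1  -3   0  |   -5 ]
  [ 0   1   0  |    0 ]
  [ 4   0  -1  |  -19 ]
R3 := R3 − 4·R1
  [ 1  -3   0  |  -5 ]
  [ 0   1   0  |   0 ]
  [ 0  12  -1  |   1 ]
R3 := R3 − 12·R2
  [ 1  -3   0  |  -5 ]
  [ 0   1   0  |   0 ]
  [ 0   0  -1  |   1 ]
R3 := -1·R3
  [ 1  -3  0  |  -5 ]
  [ 0   1  0  |   0 ]
  [ 0   0  1  |  -1 ]
R1 := R1 + 3·R2
  [ 1  0  0  |  -5 ]
  [ 0  1  0  |   0 ]
  [ 0  0  1  |  -1 ]
Reading off the last column: p = -5, q = 0, r = -1.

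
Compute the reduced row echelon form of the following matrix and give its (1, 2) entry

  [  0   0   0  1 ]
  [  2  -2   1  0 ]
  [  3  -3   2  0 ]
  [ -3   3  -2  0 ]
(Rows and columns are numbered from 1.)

R1 <=> R2
  [  2  -2   1  0 ]
  [  0   0   0  1 ]
  [  3  -3   2  0 ]
  [ -3   3  -2  0 ]
R1 := 1/2·R1
  [  1  -1  1/2  0 ]
  [  0   0    0  1 ]
  [  3  -3    2  0 ]
  [ -3   3   -2  0 ]
R3 := R3 − 3·R1
  [  1  -1  1/2  0 ]
  [  0   0    0  1 ]
  [  0   0  1/2  0 ]
  [ -3   3   -2  0 ]
R4 := R4 + 3·R1
  [ 1  -1   1/2  0 ]
  [ 0   0     0  1 ]
  [ 0   0   1/2  0 ]
  [ 0   0  -1/2  0 ]
R2 <=> R3
  [ 1  -1   1/2  0 ]
  [ 0   0   1/2  0 ]
  [ 0   0     0  1 ]
  [ 0   0  -1/2  0 ]
R2 := 2·R2
  [ 1  -1   1/2  0 ]
  [ 0   0     1  0 ]
  [ 0   0     0  1 ]
  [ 0   0  -1/2  0 ]
R4 := R4 + 1/2·R2
  [ 1  -1  1/2  0 ]
  [ 0   0    1  0 ]
  [ 0   0    0  1 ]
  [ 0   0    0  0 ]
R1 := R1 − 1/2·R2
  [ 1  -1  0  0 ]
  [ 0   0  1  0 ]
  [ 0   0  0  1 ]
  [ 0   0  0  0 ]

-1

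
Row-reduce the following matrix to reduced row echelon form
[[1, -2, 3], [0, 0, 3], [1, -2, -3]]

R3 := R3 − R1
R2 := 1/3·R2
R3 := R3 + 6·R2
R1 := R1 − 3·R2

[[1, -2, 0], [0, 0, 1], [0, 0, 0]]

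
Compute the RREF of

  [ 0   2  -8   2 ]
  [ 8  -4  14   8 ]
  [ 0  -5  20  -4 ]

R1 <=> R2
  [ 8  -4  14   8 ]
  [ 0   2  -8   2 ]
  [ 0  -5  20  -4 ]
R1 ← 1/8·R1
  [ 1  -1/2  7/4   1 ]
  [ 0     2   -8   2 ]
  [ 0    -5   20  -4 ]
R2 ← 1/2·R2
  [ 1  -1/2  7/4   1 ]
  [ 0     1   -4   1 ]
  [ 0    -5   20  -4 ]
R3 ← R3 + 5·R2
  [ 1  -1/2  7/4  1 ]
  [ 0     1   -4  1 ]
  [ 0     0    0  1 ]
R2 ← R2 − R3
  [ 1  -1/2  7/4  1 ]
  [ 0     1   -4  0 ]
  [ 0     0    0  1 ]
R1 ← R1 − R3
  [ 1  -1/2  7/4  0 ]
  [ 0     1   -4  0 ]
  [ 0     0    0  1 ]
R1 ← R1 + 1/2·R2
  [ 1  0  -1/4  0 ]
  [ 0  1    -4  0 ]
  [ 0  0     0  1 ]

[[1, 0, -1/4, 0], [0, 1, -4, 0], [0, 0, 0, 1]]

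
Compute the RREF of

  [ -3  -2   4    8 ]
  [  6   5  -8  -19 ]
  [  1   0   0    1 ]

R1 ← -1/3·R1
  [ 1  2/3  -4/3  -8/3 ]
  [ 6    5    -8   -19 ]
  [ 1    0     0     1 ]
R2 ← R2 − 6·R1
  [ 1  2/3  -4/3  -8/3 ]
  [ 0    1     0    -3 ]
  [ 1    0     0     1 ]
R3 ← R3 − R1
  [ 1   2/3  -4/3  -8/3 ]
  [ 0     1     0    -3 ]
  [ 0  -2/3   4/3  11/3 ]
R3 ← R3 + 2/3·R2
  [ 1  2/3  -4/3  -8/3 ]
  [ 0    1     0    -3 ]
  [ 0    0   4/3   5/3 ]
R3 ← 3/4·R3
  [ 1  2/3  -4/3  -8/3 ]
  [ 0    1     0    -3 ]
  [ 0    0     1   5/4 ]
R1 ← R1 + 4/3·R3
  [ 1  2/3  0   -1 ]
  [ 0    1  0   -3 ]
  [ 0    0  1  5/4 ]
R1 ← R1 − 2/3·R2
  [ 1  0  0    1 ]
  [ 0  1  0   -3 ]
  [ 0  0  1  5/4 ]

[[1, 0, 0, 1], [0, 1, 0, -3], [0, 0, 1, 5/4]]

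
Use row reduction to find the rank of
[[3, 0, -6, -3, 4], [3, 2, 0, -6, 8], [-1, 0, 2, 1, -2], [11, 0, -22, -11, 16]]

r1 → 1/3·r1
r2 → r2 − 3·r1
r3 → r3 + r1
r4 → r4 − 11·r1
r2 → 1/2·r2
r3 → -3/2·r3
r4 → r4 − 4/3·r3
r2 → r2 − 2·r3
r1 → r1 − 4/3·r3
The reduced form has 3 nonzero rows.

rank = 3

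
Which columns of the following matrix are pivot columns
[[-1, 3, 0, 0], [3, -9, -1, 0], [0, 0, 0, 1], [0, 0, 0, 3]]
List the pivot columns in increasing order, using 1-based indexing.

1, 3, 4

r1 ← -1·r1
  [ 1  -3   0  0 ]
  [ 3  -9  -1  0 ]
  [ 0   0   0  1 ]
  [ 0   0   0  3 ]
r2 ← r2 − 3·r1
  [ 1  -3   0  0 ]
  [ 0   0  -1  0 ]
  [ 0   0   0  1 ]
  [ 0   0   0  3 ]
r2 ← -1·r2
  [ 1  -3  0  0 ]
  [ 0   0  1  0 ]
  [ 0   0  0  1 ]
  [ 0   0  0  3 ]
r4 ← r4 − 3·r3
  [ 1  -3  0  0 ]
  [ 0   0  1  0 ]
  [ 0   0  0  1 ]
  [ 0   0  0  0 ]
Pivot columns are the columns containing a leading 1.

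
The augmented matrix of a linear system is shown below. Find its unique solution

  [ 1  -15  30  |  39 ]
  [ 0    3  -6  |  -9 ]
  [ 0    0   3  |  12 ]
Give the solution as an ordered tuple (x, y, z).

(-6, 5, 4)

R2 -> 1/3·R2
  [ 1  -15  30  |  39 ]
  [ 0    1  -2  |  -3 ]
  [ 0    0   3  |  12 ]
R3 -> 1/3·R3
  [ 1  -15  30  |  39 ]
  [ 0    1  -2  |  -3 ]
  [ 0    0   1  |   4 ]
R2 -> R2 + 2·R3
  [ 1  -15  30  |  39 ]
  [ 0    1   0  |   5 ]
  [ 0    0   1  |   4 ]
R1 -> R1 − 30·R3
  [ 1  -15  0  |  -81 ]
  [ 0    1  0  |    5 ]
  [ 0    0  1  |    4 ]
R1 -> R1 + 15·R2
  [ 1  0  0  |  -6 ]
  [ 0  1  0  |   5 ]
  [ 0  0  1  |   4 ]
Reading off the last column: x = -6, y = 5, z = 4.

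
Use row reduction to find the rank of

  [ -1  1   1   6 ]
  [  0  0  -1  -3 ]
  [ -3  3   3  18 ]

Multiply r1 by -1.
  [  1  -1  -1  -6 ]
  [  0   0  -1  -3 ]
  [ -3   3   3  18 ]
Add 3 times r1 to r3.
  [ 1  -1  -1  -6 ]
  [ 0   0  -1  -3 ]
  [ 0   0   0   0 ]
Multiply r2 by -1.
  [ 1  -1  -1  -6 ]
  [ 0   0   1   3 ]
  [ 0   0   0   0 ]
Add r2 to r1.
  [ 1  -1  0  -3 ]
  [ 0   0  1   3 ]
  [ 0   0  0   0 ]
The reduced form has 2 nonzero rows.

rank = 2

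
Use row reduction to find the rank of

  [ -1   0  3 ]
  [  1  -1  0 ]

rank = 2

R1 → -1·R1
  [ 1   0  -3 ]
  [ 1  -1   0 ]
R2 → R2 − R1
  [ 1   0  -3 ]
  [ 0  -1   3 ]
R2 → -1·R2
  [ 1  0  -3 ]
  [ 0  1  -3 ]
The reduced form has 2 nonzero rows.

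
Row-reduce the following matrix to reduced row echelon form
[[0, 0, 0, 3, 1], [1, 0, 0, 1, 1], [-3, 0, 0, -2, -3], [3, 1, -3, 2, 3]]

[[1, 0, 0, 0, 0], [0, 1, -3, 0, 0], [0, 0, 0, 1, 0], [0, 0, 0, 0, 1]]

R1 <=> R2
  [  1  0   0   1   1 ]
  [  0  0   0   3   1 ]
  [ -3  0   0  -2  -3 ]
  [  3  1  -3   2   3 ]
R3 := R3 + 3·R1
  [ 1  0   0  1  1 ]
  [ 0  0   0  3  1 ]
  [ 0  0   0  1  0 ]
  [ 3  1  -3  2  3 ]
R4 := R4 − 3·R1
  [ 1  0   0   1  1 ]
  [ 0  0   0   3  1 ]
  [ 0  0   0   1  0 ]
  [ 0  1  -3  -1  0 ]
R2 <=> R4
  [ 1  0   0   1  1 ]
  [ 0  1  -3  -1  0 ]
  [ 0  0   0   1  0 ]
  [ 0  0   0   3  1 ]
R4 := R4 − 3·R3
  [ 1  0   0   1  1 ]
  [ 0  1  -3  -1  0 ]
  [ 0  0   0   1  0 ]
  [ 0  0   0   0  1 ]
R1 := R1 − R4
  [ 1  0   0   1  0 ]
  [ 0  1  -3  -1  0 ]
  [ 0  0   0   1  0 ]
  [ 0  0   0   0  1 ]
R2 := R2 + R3
  [ 1  0   0  1  0 ]
  [ 0  1  -3  0  0 ]
  [ 0  0   0  1  0 ]
  [ 0  0   0  0  1 ]
R1 := R1 − R3
  [ 1  0   0  0  0 ]
  [ 0  1  -3  0  0 ]
  [ 0  0   0  1  0 ]
  [ 0  0   0  0  1 ]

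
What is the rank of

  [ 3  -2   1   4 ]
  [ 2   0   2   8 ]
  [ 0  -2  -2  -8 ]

R1 → 1/3·R1
  [ 1  -2/3  1/3  4/3 ]
  [ 2     0    2    8 ]
  [ 0    -2   -2   -8 ]
R2 → R2 − 2·R1
  [ 1  -2/3  1/3   4/3 ]
  [ 0   4/3  4/3  16/3 ]
  [ 0    -2   -2    -8 ]
R2 → 3/4·R2
  [ 1  -2/3  1/3  4/3 ]
  [ 0     1    1    4 ]
  [ 0    -2   -2   -8 ]
R3 → R3 + 2·R2
  [ 1  -2/3  1/3  4/3 ]
  [ 0     1    1    4 ]
  [ 0     0    0    0 ]
R1 → R1 + 2/3·R2
  [ 1  0  1  4 ]
  [ 0  1  1  4 ]
  [ 0  0  0  0 ]
The reduced form has 2 nonzero rows.

rank = 2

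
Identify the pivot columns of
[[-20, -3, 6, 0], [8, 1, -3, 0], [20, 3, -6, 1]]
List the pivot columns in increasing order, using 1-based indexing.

ρ1 ← -1/20·ρ1
  [  1  3/20  -3/10  0 ]
  [  8     1     -3  0 ]
  [ 20     3     -6  1 ]
ρ2 ← ρ2 − 8·ρ1
  [  1  3/20  -3/10  0 ]
  [  0  -1/5   -3/5  0 ]
  [ 20     3     -6  1 ]
ρ3 ← ρ3 − 20·ρ1
  [ 1  3/20  -3/10  0 ]
  [ 0  -1/5   -3/5  0 ]
  [ 0     0      0  1 ]
ρ2 ← -5·ρ2
  [ 1  3/20  -3/10  0 ]
  [ 0     1      3  0 ]
  [ 0     0      0  1 ]
ρ1 ← ρ1 − 3/20·ρ2
  [ 1  0  -3/4  0 ]
  [ 0  1     3  0 ]
  [ 0  0     0  1 ]
Pivot columns are the columns containing a leading 1.

1, 2, 4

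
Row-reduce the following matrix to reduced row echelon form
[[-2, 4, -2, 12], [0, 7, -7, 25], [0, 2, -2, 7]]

R1 → -1/2·R1
  [ 1  -2   1  -6 ]
  [ 0   7  -7  25 ]
  [ 0   2  -2   7 ]
R2 → 1/7·R2
  [ 1  -2   1    -6 ]
  [ 0   1  -1  25/7 ]
  [ 0   2  -2     7 ]
R3 → R3 − 2·R2
  [ 1  -2   1    -6 ]
  [ 0   1  -1  25/7 ]
  [ 0   0   0  -1/7 ]
R3 → -7·R3
  [ 1  -2   1    -6 ]
  [ 0   1  -1  25/7 ]
  [ 0   0   0     1 ]
R2 → R2 − 25/7·R3
  [ 1  -2   1  -6 ]
  [ 0   1  -1   0 ]
  [ 0   0   0   1 ]
R1 → R1 + 6·R3
  [ 1  -2   1  0 ]
  [ 0   1  -1  0 ]
  [ 0   0   0  1 ]
R1 → R1 + 2·R2
  [ 1  0  -1  0 ]
  [ 0  1  -1  0 ]
  [ 0  0   0  1 ]

[[1, 0, -1, 0], [0, 1, -1, 0], [0, 0, 0, 1]]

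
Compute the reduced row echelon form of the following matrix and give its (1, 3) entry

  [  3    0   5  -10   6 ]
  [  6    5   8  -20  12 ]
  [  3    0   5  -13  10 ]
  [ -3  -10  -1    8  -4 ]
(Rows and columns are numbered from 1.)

R1 := 1/3·R1
  [  1    0  5/3  -10/3   2 ]
  [  6    5    8    -20  12 ]
  [  3    0    5    -13  10 ]
  [ -3  -10   -1      8  -4 ]
R2 := R2 − 6·R1
  [  1    0  5/3  -10/3   2 ]
  [  0    5   -2      0   0 ]
  [  3    0    5    -13  10 ]
  [ -3  -10   -1      8  -4 ]
R3 := R3 − 3·R1
  [  1    0  5/3  -10/3   2 ]
  [  0    5   -2      0   0 ]
  [  0    0    0     -3   4 ]
  [ -3  -10   -1      8  -4 ]
R4 := R4 + 3·R1
  [ 1    0  5/3  -10/3  2 ]
  [ 0    5   -2      0  0 ]
  [ 0    0    0     -3  4 ]
  [ 0  -10    4     -2  2 ]
R2 := 1/5·R2
  [ 1    0   5/3  -10/3  2 ]
  [ 0    1  -2/5      0  0 ]
  [ 0    0     0     -3  4 ]
  [ 0  -10     4     -2  2 ]
R4 := R4 + 10·R2
  [ 1  0   5/3  -10/3  2 ]
  [ 0  1  -2/5      0  0 ]
  [ 0  0     0     -3  4 ]
  [ 0  0     0     -2  2 ]
R3 := -1/3·R3
  [ 1  0   5/3  -10/3     2 ]
  [ 0  1  -2/5      0     0 ]
  [ 0  0     0      1  -4/3 ]
  [ 0  0     0     -2     2 ]
R4 := R4 + 2·R3
  [ 1  0   5/3  -10/3     2 ]
  [ 0  1  -2/5      0     0 ]
  [ 0  0     0      1  -4/3 ]
  [ 0  0     0      0  -2/3 ]
R4 := -3/2·R4
  [ 1  0   5/3  -10/3     2 ]
  [ 0  1  -2/5      0     0 ]
  [ 0  0     0      1  -4/3 ]
  [ 0  0     0      0     1 ]
R3 := R3 + 4/3·R4
  [ 1  0   5/3  -10/3  2 ]
  [ 0  1  -2/5      0  0 ]
  [ 0  0     0      1  0 ]
  [ 0  0     0      0  1 ]
R1 := R1 − 2·R4
  [ 1  0   5/3  -10/3  0 ]
  [ 0  1  -2/5      0  0 ]
  [ 0  0     0      1  0 ]
  [ 0  0     0      0  1 ]
R1 := R1 + 10/3·R3
  [ 1  0   5/3  0  0 ]
  [ 0  1  -2/5  0  0 ]
  [ 0  0     0  1  0 ]
  [ 0  0     0  0  1 ]

5/3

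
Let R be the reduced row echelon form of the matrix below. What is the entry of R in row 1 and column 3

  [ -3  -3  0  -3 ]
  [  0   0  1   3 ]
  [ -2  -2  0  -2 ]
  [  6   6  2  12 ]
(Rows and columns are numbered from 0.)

Multiply ρ1 by -1/3.
Add 2 times ρ1 to ρ3.
Subtract 6 times ρ1 from ρ4.
Subtract 2 times ρ2 from ρ4.

3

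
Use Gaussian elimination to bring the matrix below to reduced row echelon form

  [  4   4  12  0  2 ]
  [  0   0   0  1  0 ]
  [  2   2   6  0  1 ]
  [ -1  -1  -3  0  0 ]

[[1, 1, 3, 0, 0], [0, 0, 0, 1, 0], [0, 0, 0, 0, 1], [0, 0, 0, 0, 0]]

r1 → 1/4·r1
  [  1   1   3  0  1/2 ]
  [  0   0   0  1    0 ]
  [  2   2   6  0    1 ]
  [ -1  -1  -3  0    0 ]
r3 → r3 − 2·r1
  [  1   1   3  0  1/2 ]
  [  0   0   0  1    0 ]
  [  0   0   0  0    0 ]
  [ -1  -1  -3  0    0 ]
r4 → r4 + r1
  [ 1  1  3  0  1/2 ]
  [ 0  0  0  1    0 ]
  [ 0  0  0  0    0 ]
  [ 0  0  0  0  1/2 ]
r3 <=> r4
  [ 1  1  3  0  1/2 ]
  [ 0  0  0  1    0 ]
  [ 0  0  0  0  1/2 ]
  [ 0  0  0  0    0 ]
r3 → 2·r3
  [ 1  1  3  0  1/2 ]
  [ 0  0  0  1    0 ]
  [ 0  0  0  0    1 ]
  [ 0  0  0  0    0 ]
r1 → r1 − 1/2·r3
  [ 1  1  3  0  0 ]
  [ 0  0  0  1  0 ]
  [ 0  0  0  0  1 ]
  [ 0  0  0  0  0 ]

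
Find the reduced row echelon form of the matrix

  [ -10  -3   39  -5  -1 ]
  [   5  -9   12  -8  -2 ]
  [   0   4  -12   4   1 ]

[[1, 0, -3, 1/5, 0], [0, 1, -3, 1, 0], [0, 0, 0, 0, 1]]

R1 → -1/10·R1
  [ 1  3/10  -39/10  1/2  1/10 ]
  [ 5    -9      12   -8    -2 ]
  [ 0     4     -12    4     1 ]
R2 → R2 − 5·R1
  [ 1   3/10  -39/10    1/2  1/10 ]
  [ 0  -21/2    63/2  -21/2  -5/2 ]
  [ 0      4     -12      4     1 ]
R2 → -2/21·R2
  [ 1  3/10  -39/10  1/2  1/10 ]
  [ 0     1      -3    1  5/21 ]
  [ 0     4     -12    4     1 ]
R3 → R3 − 4·R2
  [ 1  3/10  -39/10  1/2  1/10 ]
  [ 0     1      -3    1  5/21 ]
  [ 0     0       0    0  1/21 ]
R3 → 21·R3
  [ 1  3/10  -39/10  1/2  1/10 ]
  [ 0     1      -3    1  5/21 ]
  [ 0     0       0    0     1 ]
R2 → R2 − 5/21·R3
  [ 1  3/10  -39/10  1/2  1/10 ]
  [ 0     1      -3    1     0 ]
  [ 0     0       0    0     1 ]
R1 → R1 − 1/10·R3
  [ 1  3/10  -39/10  1/2  0 ]
  [ 0     1      -3    1  0 ]
  [ 0     0       0    0  1 ]
R1 → R1 − 3/10·R2
  [ 1  0  -3  1/5  0 ]
  [ 0  1  -3    1  0 ]
  [ 0  0   0    0  1 ]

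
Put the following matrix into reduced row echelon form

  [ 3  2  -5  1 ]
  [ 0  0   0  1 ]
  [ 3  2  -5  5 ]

Multiply ρ1 by 1/3.
  [ 1  2/3  -5/3  1/3 ]
  [ 0    0     0    1 ]
  [ 3    2    -5    5 ]
Subtract 3 times ρ1 from ρ3.
  [ 1  2/3  -5/3  1/3 ]
  [ 0    0     0    1 ]
  [ 0    0     0    4 ]
Subtract 4 times ρ2 from ρ3.
  [ 1  2/3  -5/3  1/3 ]
  [ 0    0     0    1 ]
  [ 0    0     0    0 ]
Subtract 1/3 times ρ2 from ρ1.
  [ 1  2/3  -5/3  0 ]
  [ 0    0     0  1 ]
  [ 0    0     0  0 ]

[[1, 2/3, -5/3, 0], [0, 0, 0, 1], [0, 0, 0, 0]]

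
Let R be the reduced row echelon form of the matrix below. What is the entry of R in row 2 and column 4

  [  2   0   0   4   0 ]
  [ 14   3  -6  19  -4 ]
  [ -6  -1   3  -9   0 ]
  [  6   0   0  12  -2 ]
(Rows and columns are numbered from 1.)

ρ1 -> 1/2·ρ1
  [  1   0   0   2   0 ]
  [ 14   3  -6  19  -4 ]
  [ -6  -1   3  -9   0 ]
  [  6   0   0  12  -2 ]
ρ2 -> ρ2 − 14·ρ1
  [  1   0   0   2   0 ]
  [  0   3  -6  -9  -4 ]
  [ -6  -1   3  -9   0 ]
  [  6   0   0  12  -2 ]
ρ3 -> ρ3 + 6·ρ1
  [ 1   0   0   2   0 ]
  [ 0   3  -6  -9  -4 ]
  [ 0  -1   3   3   0 ]
  [ 6   0   0  12  -2 ]
ρ4 -> ρ4 − 6·ρ1
  [ 1   0   0   2   0 ]
  [ 0   3  -6  -9  -4 ]
  [ 0  -1   3   3   0 ]
  [ 0   0   0   0  -2 ]
ρ2 -> 1/3·ρ2
  [ 1   0   0   2     0 ]
  [ 0   1  -2  -3  -4/3 ]
  [ 0  -1   3   3     0 ]
  [ 0   0   0   0    -2 ]
ρ3 -> ρ3 + ρ2
  [ 1  0   0   2     0 ]
  [ 0  1  -2  -3  -4/3 ]
  [ 0  0   1   0  -4/3 ]
  [ 0  0   0   0    -2 ]
ρ4 -> -1/2·ρ4
  [ 1  0   0   2     0 ]
  [ 0  1  -2  -3  -4/3 ]
  [ 0  0   1   0  -4/3 ]
  [ 0  0   0   0     1 ]
ρ3 -> ρ3 + 4/3·ρ4
  [ 1  0   0   2     0 ]
  [ 0  1  -2  -3  -4/3 ]
  [ 0  0   1   0     0 ]
  [ 0  0   0   0     1 ]
ρ2 -> ρ2 + 4/3·ρ4
  [ 1  0   0   2  0 ]
  [ 0  1  -2  -3  0 ]
  [ 0  0   1   0  0 ]
  [ 0  0   0   0  1 ]
ρ2 -> ρ2 + 2·ρ3
  [ 1  0  0   2  0 ]
  [ 0  1  0  -3  0 ]
  [ 0  0  1   0  0 ]
  [ 0  0  0   0  1 ]

-3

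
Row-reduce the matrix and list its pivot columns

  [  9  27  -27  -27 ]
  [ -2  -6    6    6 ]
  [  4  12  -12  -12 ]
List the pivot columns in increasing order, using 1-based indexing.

1

ρ1 -> 1/9·ρ1
ρ2 -> ρ2 + 2·ρ1
ρ3 -> ρ3 − 4·ρ1
Pivot columns are the columns containing a leading 1.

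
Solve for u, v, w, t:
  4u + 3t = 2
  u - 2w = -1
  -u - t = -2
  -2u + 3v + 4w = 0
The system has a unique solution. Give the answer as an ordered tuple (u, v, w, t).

(-4, -2/3, -3/2, 6)

Form the augmented matrix and row-reduce:
  [  4  0   0   3  |   2 ]
  [  1  0  -2   0  |  -1 ]
  [ -1  0   0  -1  |  -2 ]
  [ -2  3   4   0  |   0 ]
R1 -> 1/4·R1
  [  1  0   0  3/4  |  1/2 ]
  [  1  0  -2    0  |   -1 ]
  [ -1  0   0   -1  |   -2 ]
  [ -2  3   4    0  |    0 ]
R2 -> R2 − R1
  [  1  0   0   3/4  |   1/2 ]
  [  0  0  -2  -3/4  |  -3/2 ]
  [ -1  0   0    -1  |    -2 ]
  [ -2  3   4     0  |     0 ]
R3 -> R3 + R1
  [  1  0   0   3/4  |   1/2 ]
  [  0  0  -2  -3/4  |  -3/2 ]
  [  0  0   0  -1/4  |  -3/2 ]
  [ -2  3   4     0  |     0 ]
R4 -> R4 + 2·R1
  [ 1  0   0   3/4  |   1/2 ]
  [ 0  0  -2  -3/4  |  -3/2 ]
  [ 0  0   0  -1/4  |  -3/2 ]
  [ 0  3   4   3/2  |     1 ]
R2 <=> R4
  [ 1  0   0   3/4  |   1/2 ]
  [ 0  3   4   3/2  |     1 ]
  [ 0  0   0  -1/4  |  -3/2 ]
  [ 0  0  -2  -3/4  |  -3/2 ]
R2 -> 1/3·R2
  [ 1  0    0   3/4  |   1/2 ]
  [ 0  1  4/3   1/2  |   1/3 ]
  [ 0  0    0  -1/4  |  -3/2 ]
  [ 0  0   -2  -3/4  |  -3/2 ]
R3 <=> R4
  [ 1  0    0   3/4  |   1/2 ]
  [ 0  1  4/3   1/2  |   1/3 ]
  [ 0  0   -2  -3/4  |  -3/2 ]
  [ 0  0    0  -1/4  |  -3/2 ]
R3 -> -1/2·R3
  [ 1  0    0   3/4  |   1/2 ]
  [ 0  1  4/3   1/2  |   1/3 ]
  [ 0  0    1   3/8  |   3/4 ]
  [ 0  0    0  -1/4  |  -3/2 ]
R4 -> -4·R4
  [ 1  0    0  3/4  |  1/2 ]
  [ 0  1  4/3  1/2  |  1/3 ]
  [ 0  0    1  3/8  |  3/4 ]
  [ 0  0    0    1  |    6 ]
R3 -> R3 − 3/8·R4
  [ 1  0    0  3/4  |   1/2 ]
  [ 0  1  4/3  1/2  |   1/3 ]
  [ 0  0    1    0  |  -3/2 ]
  [ 0  0    0    1  |     6 ]
R2 -> R2 − 1/2·R4
  [ 1  0    0  3/4  |   1/2 ]
  [ 0  1  4/3    0  |  -8/3 ]
  [ 0  0    1    0  |  -3/2 ]
  [ 0  0    0    1  |     6 ]
R1 -> R1 − 3/4·R4
  [ 1  0    0  0  |    -4 ]
  [ 0  1  4/3  0  |  -8/3 ]
  [ 0  0    1  0  |  -3/2 ]
  [ 0  0    0  1  |     6 ]
R2 -> R2 − 4/3·R3
  [ 1  0  0  0  |    -4 ]
  [ 0  1  0  0  |  -2/3 ]
  [ 0  0  1  0  |  -3/2 ]
  [ 0  0  0  1  |     6 ]
Reading off the last column: u = -4, v = -2/3, w = -3/2, t = 6.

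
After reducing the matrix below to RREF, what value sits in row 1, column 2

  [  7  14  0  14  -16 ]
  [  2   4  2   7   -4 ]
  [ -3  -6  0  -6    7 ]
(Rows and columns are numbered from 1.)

ρ1 → 1/7·ρ1
  [  1   2  0   2  -16/7 ]
  [  2   4  2   7     -4 ]
  [ -3  -6  0  -6      7 ]
ρ2 → ρ2 − 2·ρ1
  [  1   2  0   2  -16/7 ]
  [  0   0  2   3    4/7 ]
  [ -3  -6  0  -6      7 ]
ρ3 → ρ3 + 3·ρ1
  [ 1  2  0  2  -16/7 ]
  [ 0  0  2  3    4/7 ]
  [ 0  0  0  0    1/7 ]
ρ2 → 1/2·ρ2
  [ 1  2  0    2  -16/7 ]
  [ 0  0  1  3/2    2/7 ]
  [ 0  0  0    0    1/7 ]
ρ3 → 7·ρ3
  [ 1  2  0    2  -16/7 ]
  [ 0  0  1  3/2    2/7 ]
  [ 0  0  0    0      1 ]
ρ2 → ρ2 − 2/7·ρ3
  [ 1  2  0    2  -16/7 ]
  [ 0  0  1  3/2      0 ]
  [ 0  0  0    0      1 ]
ρ1 → ρ1 + 16/7·ρ3
  [ 1  2  0    2  0 ]
  [ 0  0  1  3/2  0 ]
  [ 0  0  0    0  1 ]

2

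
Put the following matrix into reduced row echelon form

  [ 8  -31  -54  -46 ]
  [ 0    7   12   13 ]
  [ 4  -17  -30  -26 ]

[[1, 0, 0, 3/2], [0, 1, 0, 1], [0, 0, 1, 1/2]]

Multiply R1 by 1/8.
  [ 1  -31/8  -27/4  -23/4 ]
  [ 0      7     12     13 ]
  [ 4    -17    -30    -26 ]
Subtract 4 times R1 from R3.
  [ 1  -31/8  -27/4  -23/4 ]
  [ 0      7     12     13 ]
  [ 0   -3/2     -3     -3 ]
Multiply R2 by 1/7.
  [ 1  -31/8  -27/4  -23/4 ]
  [ 0      1   12/7   13/7 ]
  [ 0   -3/2     -3     -3 ]
Add 3/2 times R2 to R3.
  [ 1  -31/8  -27/4  -23/4 ]
  [ 0      1   12/7   13/7 ]
  [ 0      0   -3/7  -3/14 ]
Multiply R3 by -7/3.
  [ 1  -31/8  -27/4  -23/4 ]
  [ 0      1   12/7   13/7 ]
  [ 0      0      1    1/2 ]
Subtract 12/7 times R3 from R2.
  [ 1  -31/8  -27/4  -23/4 ]
  [ 0      1      0      1 ]
  [ 0      0      1    1/2 ]
Add 27/4 times R3 to R1.
  [ 1  -31/8  0  -19/8 ]
  [ 0      1  0      1 ]
  [ 0      0  1    1/2 ]
Add 31/8 times R2 to R1.
  [ 1  0  0  3/2 ]
  [ 0  1  0    1 ]
  [ 0  0  1  1/2 ]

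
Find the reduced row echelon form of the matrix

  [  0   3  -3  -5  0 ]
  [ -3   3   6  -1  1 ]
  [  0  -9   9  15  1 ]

[[1, 0, -3, -4/3, 0], [0, 1, -1, -5/3, 0], [0, 0, 0, 0, 1]]

R1 <-> R2
R1 ← -1/3·R1
R2 ← 1/3·R2
R3 ← R3 + 9·R2
R1 ← R1 + 1/3·R3
R1 ← R1 + R2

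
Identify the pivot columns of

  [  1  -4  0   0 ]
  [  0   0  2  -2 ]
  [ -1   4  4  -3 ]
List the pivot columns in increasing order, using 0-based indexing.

0, 2, 3

ρ3 := ρ3 + ρ1
  [ 1  -4  0   0 ]
  [ 0   0  2  -2 ]
  [ 0   0  4  -3 ]
ρ2 := 1/2·ρ2
  [ 1  -4  0   0 ]
  [ 0   0  1  -1 ]
  [ 0   0  4  -3 ]
ρ3 := ρ3 − 4·ρ2
  [ 1  -4  0   0 ]
  [ 0   0  1  -1 ]
  [ 0   0  0   1 ]
ρ2 := ρ2 + ρ3
  [ 1  -4  0  0 ]
  [ 0   0  1  0 ]
  [ 0   0  0  1 ]
Pivot columns are the columns containing a leading 1.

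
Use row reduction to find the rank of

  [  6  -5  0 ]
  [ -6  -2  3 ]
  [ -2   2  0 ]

rank = 3

Multiply ρ1 by 1/6.
  [  1  -5/6  0 ]
  [ -6    -2  3 ]
  [ -2     2  0 ]
Add 6 times ρ1 to ρ2.
  [  1  -5/6  0 ]
  [  0    -7  3 ]
  [ -2     2  0 ]
Add 2 times ρ1 to ρ3.
  [ 1  -5/6  0 ]
  [ 0    -7  3 ]
  [ 0   1/3  0 ]
Multiply ρ2 by -1/7.
  [ 1  -5/6     0 ]
  [ 0     1  -3/7 ]
  [ 0   1/3     0 ]
Subtract 1/3 times ρ2 from ρ3.
  [ 1  -5/6     0 ]
  [ 0     1  -3/7 ]
  [ 0     0   1/7 ]
Multiply ρ3 by 7.
  [ 1  -5/6     0 ]
  [ 0     1  -3/7 ]
  [ 0     0     1 ]
Add 3/7 times ρ3 to ρ2.
  [ 1  -5/6  0 ]
  [ 0     1  0 ]
  [ 0     0  1 ]
Add 5/6 times ρ2 to ρ1.
  [ 1  0  0 ]
  [ 0  1  0 ]
  [ 0  0  1 ]
The reduced form has 3 nonzero rows.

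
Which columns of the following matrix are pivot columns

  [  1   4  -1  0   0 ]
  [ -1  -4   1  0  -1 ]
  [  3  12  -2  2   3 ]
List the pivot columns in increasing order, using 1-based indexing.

ρ2 := ρ2 + ρ1
  [ 1   4  -1  0   0 ]
  [ 0   0   0  0  -1 ]
  [ 3  12  -2  2   3 ]
ρ3 := ρ3 − 3·ρ1
  [ 1  4  -1  0   0 ]
  [ 0  0   0  0  -1 ]
  [ 0  0   1  2   3 ]
ρ2 ↔ ρ3
  [ 1  4  -1  0   0 ]
  [ 0  0   1  2   3 ]
  [ 0  0   0  0  -1 ]
ρ3 := -1·ρ3
  [ 1  4  -1  0  0 ]
  [ 0  0   1  2  3 ]
  [ 0  0   0  0  1 ]
ρ2 := ρ2 − 3·ρ3
  [ 1  4  -1  0  0 ]
  [ 0  0   1  2  0 ]
  [ 0  0   0  0  1 ]
ρ1 := ρ1 + ρ2
  [ 1  4  0  2  0 ]
  [ 0  0  1  2  0 ]
  [ 0  0  0  0  1 ]
Pivot columns are the columns containing a leading 1.

1, 3, 5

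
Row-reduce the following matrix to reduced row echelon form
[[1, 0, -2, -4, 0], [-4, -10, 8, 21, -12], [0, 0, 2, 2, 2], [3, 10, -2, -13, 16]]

R2 -> R2 + 4·R1
  [ 1    0  -2   -4    0 ]
  [ 0  -10   0    5  -12 ]
  [ 0    0   2    2    2 ]
  [ 3   10  -2  -13   16 ]
R4 -> R4 − 3·R1
  [ 1    0  -2  -4    0 ]
  [ 0  -10   0   5  -12 ]
  [ 0    0   2   2    2 ]
  [ 0   10   4  -1   16 ]
R2 -> -1/10·R2
  [ 1   0  -2    -4    0 ]
  [ 0   1   0  -1/2  6/5 ]
  [ 0   0   2     2    2 ]
  [ 0  10   4    -1   16 ]
R4 -> R4 − 10·R2
  [ 1  0  -2    -4    0 ]
  [ 0  1   0  -1/2  6/5 ]
  [ 0  0   2     2    2 ]
  [ 0  0   4     4    4 ]
R3 -> 1/2·R3
  [ 1  0  -2    -4    0 ]
  [ 0  1   0  -1/2  6/5 ]
  [ 0  0   1     1    1 ]
  [ 0  0   4     4    4 ]
R4 -> R4 − 4·R3
  [ 1  0  -2    -4    0 ]
  [ 0  1   0  -1/2  6/5 ]
  [ 0  0   1     1    1 ]
  [ 0  0   0     0    0 ]
R1 -> R1 + 2·R3
  [ 1  0  0    -2    2 ]
  [ 0  1  0  -1/2  6/5 ]
  [ 0  0  1     1    1 ]
  [ 0  0  0     0    0 ]

[[1, 0, 0, -2, 2], [0, 1, 0, -1/2, 6/5], [0, 0, 1, 1, 1], [0, 0, 0, 0, 0]]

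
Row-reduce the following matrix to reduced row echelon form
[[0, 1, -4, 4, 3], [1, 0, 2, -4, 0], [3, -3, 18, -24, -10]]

[[1, 0, 2, -4, 0], [0, 1, -4, 4, 0], [0, 0, 0, 0, 1]]

r1 <-> r2
  [ 1   0   2   -4    0 ]
  [ 0   1  -4    4    3 ]
  [ 3  -3  18  -24  -10 ]
r3 → r3 − 3·r1
  [ 1   0   2   -4    0 ]
  [ 0   1  -4    4    3 ]
  [ 0  -3  12  -12  -10 ]
r3 → r3 + 3·r2
  [ 1  0   2  -4   0 ]
  [ 0  1  -4   4   3 ]
  [ 0  0   0   0  -1 ]
r3 → -1·r3
  [ 1  0   2  -4  0 ]
  [ 0  1  -4   4  3 ]
  [ 0  0   0   0  1 ]
r2 → r2 − 3·r3
  [ 1  0   2  -4  0 ]
  [ 0  1  -4   4  0 ]
  [ 0  0   0   0  1 ]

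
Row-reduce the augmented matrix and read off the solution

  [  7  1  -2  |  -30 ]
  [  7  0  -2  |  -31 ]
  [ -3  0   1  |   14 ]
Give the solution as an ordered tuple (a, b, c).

Multiply r1 by 1/7.
Subtract 7 times r1 from r2.
Add 3 times r1 to r3.
Multiply r2 by -1.
Subtract 3/7 times r2 from r3.
Multiply r3 by 7.
Add 2/7 times r3 to r1.
Subtract 1/7 times r2 from r1.
Reading off the last column: a = -3, b = 1, c = 5.

(-3, 1, 5)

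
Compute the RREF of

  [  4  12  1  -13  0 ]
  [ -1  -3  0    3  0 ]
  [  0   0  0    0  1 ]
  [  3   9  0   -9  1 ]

R1 := 1/4·R1
R2 := R2 + R1
R4 := R4 − 3·R1
R2 := 4·R2
R4 := R4 + 3/4·R2
R4 := R4 − R3
R1 := R1 − 1/4·R2

[[1, 3, 0, -3, 0], [0, 0, 1, -1, 0], [0, 0, 0, 0, 1], [0, 0, 0, 0, 0]]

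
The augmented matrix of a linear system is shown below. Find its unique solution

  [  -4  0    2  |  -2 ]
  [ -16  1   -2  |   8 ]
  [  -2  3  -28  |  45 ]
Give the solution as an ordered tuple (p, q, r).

(-1/2, -4, -2)

Multiply ρ1 by -1/4.
Add 16 times ρ1 to ρ2.
Add 2 times ρ1 to ρ3.
Subtract 3 times ρ2 from ρ3.
Add 10 times ρ3 to ρ2.
Add 1/2 times ρ3 to ρ1.
Reading off the last column: p = -1/2, q = -4, r = -2.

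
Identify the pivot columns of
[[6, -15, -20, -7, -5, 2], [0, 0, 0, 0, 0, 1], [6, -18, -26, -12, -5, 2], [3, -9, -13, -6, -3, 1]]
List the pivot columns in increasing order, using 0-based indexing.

R1 -> 1/6·R1
  [ 1  -5/2  -10/3  -7/6  -5/6  1/3 ]
  [ 0     0      0     0     0    1 ]
  [ 6   -18    -26   -12    -5    2 ]
  [ 3    -9    -13    -6    -3    1 ]
R3 -> R3 − 6·R1
  [ 1  -5/2  -10/3  -7/6  -5/6  1/3 ]
  [ 0     0      0     0     0    1 ]
  [ 0    -3     -6    -5     0    0 ]
  [ 3    -9    -13    -6    -3    1 ]
R4 -> R4 − 3·R1
  [ 1  -5/2  -10/3  -7/6  -5/6  1/3 ]
  [ 0     0      0     0     0    1 ]
  [ 0    -3     -6    -5     0    0 ]
  [ 0  -3/2     -3  -5/2  -1/2    0 ]
R2 <=> R3
  [ 1  -5/2  -10/3  -7/6  -5/6  1/3 ]
  [ 0    -3     -6    -5     0    0 ]
  [ 0     0      0     0     0    1 ]
  [ 0  -3/2     -3  -5/2  -1/2    0 ]
R2 -> -1/3·R2
  [ 1  -5/2  -10/3  -7/6  -5/6  1/3 ]
  [ 0     1      2   5/3     0    0 ]
  [ 0     0      0     0     0    1 ]
  [ 0  -3/2     -3  -5/2  -1/2    0 ]
R4 -> R4 + 3/2·R2
  [ 1  -5/2  -10/3  -7/6  -5/6  1/3 ]
  [ 0     1      2   5/3     0    0 ]
  [ 0     0      0     0     0    1 ]
  [ 0     0      0     0  -1/2    0 ]
R3 <=> R4
  [ 1  -5/2  -10/3  -7/6  -5/6  1/3 ]
  [ 0     1      2   5/3     0    0 ]
  [ 0     0      0     0  -1/2    0 ]
  [ 0     0      0     0     0    1 ]
R3 -> -2·R3
  [ 1  -5/2  -10/3  -7/6  -5/6  1/3 ]
  [ 0     1      2   5/3     0    0 ]
  [ 0     0      0     0     1    0 ]
  [ 0     0      0     0     0    1 ]
R1 -> R1 − 1/3·R4
  [ 1  -5/2  -10/3  -7/6  -5/6  0 ]
  [ 0     1      2   5/3     0  0 ]
  [ 0     0      0     0     1  0 ]
  [ 0     0      0     0     0  1 ]
R1 -> R1 + 5/6·R3
  [ 1  -5/2  -10/3  -7/6  0  0 ]
  [ 0     1      2   5/3  0  0 ]
  [ 0     0      0     0  1  0 ]
  [ 0     0      0     0  0  1 ]
R1 -> R1 + 5/2·R2
  [ 1  0  5/3    3  0  0 ]
  [ 0  1    2  5/3  0  0 ]
  [ 0  0    0    0  1  0 ]
  [ 0  0    0    0  0  1 ]
Pivot columns are the columns containing a leading 1.

0, 1, 4, 5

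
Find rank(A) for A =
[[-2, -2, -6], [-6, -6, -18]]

rank = 1

ρ1 ← -1/2·ρ1
  [  1   1    3 ]
  [ -6  -6  -18 ]
ρ2 ← ρ2 + 6·ρ1
  [ 1  1  3 ]
  [ 0  0  0 ]
The reduced form has 1 nonzero row.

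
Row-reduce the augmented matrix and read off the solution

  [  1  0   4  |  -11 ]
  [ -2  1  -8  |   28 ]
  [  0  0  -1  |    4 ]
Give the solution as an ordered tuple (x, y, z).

R2 ← R2 + 2·R1
  [ 1  0   4  |  -11 ]
  [ 0  1   0  |    6 ]
  [ 0  0  -1  |    4 ]
R3 ← -1·R3
  [ 1  0  4  |  -11 ]
  [ 0  1  0  |    6 ]
  [ 0  0  1  |   -4 ]
R1 ← R1 − 4·R3
  [ 1  0  0  |   5 ]
  [ 0  1  0  |   6 ]
  [ 0  0  1  |  -4 ]
Reading off the last column: x = 5, y = 6, z = -4.

(5, 6, -4)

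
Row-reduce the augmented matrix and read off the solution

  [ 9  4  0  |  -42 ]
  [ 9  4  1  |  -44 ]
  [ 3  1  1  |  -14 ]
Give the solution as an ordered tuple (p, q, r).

(-2, -6, -2)

ρ1 ← 1/9·ρ1
  [ 1  4/9  0  |  -14/3 ]
  [ 9    4  1  |    -44 ]
  [ 3    1  1  |    -14 ]
ρ2 ← ρ2 − 9·ρ1
  [ 1  4/9  0  |  -14/3 ]
  [ 0    0  1  |     -2 ]
  [ 3    1  1  |    -14 ]
ρ3 ← ρ3 − 3·ρ1
  [ 1   4/9  0  |  -14/3 ]
  [ 0     0  1  |     -2 ]
  [ 0  -1/3  1  |      0 ]
ρ2 <-> ρ3
  [ 1   4/9  0  |  -14/3 ]
  [ 0  -1/3  1  |      0 ]
  [ 0     0  1  |     -2 ]
ρ2 ← -3·ρ2
  [ 1  4/9   0  |  -14/3 ]
  [ 0    1  -3  |      0 ]
  [ 0    0   1  |     -2 ]
ρ2 ← ρ2 + 3·ρ3
  [ 1  4/9  0  |  -14/3 ]
  [ 0    1  0  |     -6 ]
  [ 0    0  1  |     -2 ]
ρ1 ← ρ1 − 4/9·ρ2
  [ 1  0  0  |  -2 ]
  [ 0  1  0  |  -6 ]
  [ 0  0  1  |  -2 ]
Reading off the last column: p = -2, q = -6, r = -2.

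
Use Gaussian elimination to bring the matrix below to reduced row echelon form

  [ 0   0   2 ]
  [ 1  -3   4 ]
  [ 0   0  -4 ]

[[1, -3, 0], [0, 0, 1], [0, 0, 0]]

r1 <=> r2
  [ 1  -3   4 ]
  [ 0   0   2 ]
  [ 0   0  -4 ]
r2 := 1/2·r2
  [ 1  -3   4 ]
  [ 0   0   1 ]
  [ 0   0  -4 ]
r3 := r3 + 4·r2
  [ 1  -3  4 ]
  [ 0   0  1 ]
  [ 0   0  0 ]
r1 := r1 − 4·r2
  [ 1  -3  0 ]
  [ 0   0  1 ]
  [ 0   0  0 ]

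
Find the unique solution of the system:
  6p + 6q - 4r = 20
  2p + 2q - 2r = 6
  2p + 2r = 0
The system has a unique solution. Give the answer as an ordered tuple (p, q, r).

(-1, 5, 1)

Form the augmented matrix and row-reduce:
  [ 6  6  -4  |  20 ]
  [ 2  2  -2  |   6 ]
  [ 2  0   2  |   0 ]
ρ1 -> 1/6·ρ1
ρ2 -> ρ2 − 2·ρ1
ρ3 -> ρ3 − 2·ρ1
ρ2 <-> ρ3
ρ2 -> -1/2·ρ2
ρ3 -> -3/2·ρ3
ρ2 -> ρ2 + 5/3·ρ3
ρ1 -> ρ1 + 2/3·ρ3
ρ1 -> ρ1 − ρ2
Reading off the last column: p = -1, q = 5, r = 1.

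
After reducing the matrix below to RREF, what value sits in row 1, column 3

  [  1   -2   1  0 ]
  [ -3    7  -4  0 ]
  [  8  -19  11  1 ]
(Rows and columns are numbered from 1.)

R2 → R2 + 3·R1
  [ 1   -2   1  0 ]
  [ 0    1  -1  0 ]
  [ 8  -19  11  1 ]
R3 → R3 − 8·R1
  [ 1  -2   1  0 ]
  [ 0   1  -1  0 ]
  [ 0  -3   3  1 ]
R3 → R3 + 3·R2
  [ 1  -2   1  0 ]
  [ 0   1  -1  0 ]
  [ 0   0   0  1 ]
R1 → R1 + 2·R2
  [ 1  0  -1  0 ]
  [ 0  1  -1  0 ]
  [ 0  0   0  1 ]

-1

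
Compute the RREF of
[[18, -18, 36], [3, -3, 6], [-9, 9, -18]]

[[1, -1, 2], [0, 0, 0], [0, 0, 0]]

R1 → 1/18·R1
  [  1  -1    2 ]
  [  3  -3    6 ]
  [ -9   9  -18 ]
R2 → R2 − 3·R1
  [  1  -1    2 ]
  [  0   0    0 ]
  [ -9   9  -18 ]
R3 → R3 + 9·R1
  [ 1  -1  2 ]
  [ 0   0  0 ]
  [ 0   0  0 ]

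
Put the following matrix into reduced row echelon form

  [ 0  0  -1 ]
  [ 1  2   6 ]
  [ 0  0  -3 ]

[[1, 2, 0], [0, 0, 1], [0, 0, 0]]

R1 <=> R2
R2 := -1·R2
R3 := R3 + 3·R2
R1 := R1 − 6·R2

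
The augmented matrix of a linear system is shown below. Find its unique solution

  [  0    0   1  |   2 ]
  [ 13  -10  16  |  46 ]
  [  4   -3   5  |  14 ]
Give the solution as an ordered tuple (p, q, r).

(-2, -4, 2)

ρ1 ↔ ρ2
  [ 13  -10  16  |  46 ]
  [  0    0   1  |   2 ]
  [  4   -3   5  |  14 ]
ρ1 ← 1/13·ρ1
  [ 1  -10/13  16/13  |  46/13 ]
  [ 0       0      1  |      2 ]
  [ 4      -3      5  |     14 ]
ρ3 ← ρ3 − 4·ρ1
  [ 1  -10/13  16/13  |  46/13 ]
  [ 0       0      1  |      2 ]
  [ 0    1/13   1/13  |  -2/13 ]
ρ2 ↔ ρ3
  [ 1  -10/13  16/13  |  46/13 ]
  [ 0    1/13   1/13  |  -2/13 ]
  [ 0       0      1  |      2 ]
ρ2 ← 13·ρ2
  [ 1  -10/13  16/13  |  46/13 ]
  [ 0       1      1  |     -2 ]
  [ 0       0      1  |      2 ]
ρ2 ← ρ2 − ρ3
  [ 1  -10/13  16/13  |  46/13 ]
  [ 0       1      0  |     -4 ]
  [ 0       0      1  |      2 ]
ρ1 ← ρ1 − 16/13·ρ3
  [ 1  -10/13  0  |  14/13 ]
  [ 0       1  0  |     -4 ]
  [ 0       0  1  |      2 ]
ρ1 ← ρ1 + 10/13·ρ2
  [ 1  0  0  |  -2 ]
  [ 0  1  0  |  -4 ]
  [ 0  0  1  |   2 ]
Reading off the last column: p = -2, q = -4, r = 2.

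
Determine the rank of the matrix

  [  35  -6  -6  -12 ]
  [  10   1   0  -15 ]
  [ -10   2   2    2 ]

rank = 3

ρ1 ← 1/35·ρ1
ρ2 ← ρ2 − 10·ρ1
ρ3 ← ρ3 + 10·ρ1
ρ2 ← 7/19·ρ2
ρ3 ← ρ3 − 2/7·ρ2
ρ3 ← 19/2·ρ3
ρ2 ← ρ2 − 12/19·ρ3
ρ1 ← ρ1 + 6/35·ρ3
ρ1 ← ρ1 + 6/35·ρ2
The reduced form has 3 nonzero rows.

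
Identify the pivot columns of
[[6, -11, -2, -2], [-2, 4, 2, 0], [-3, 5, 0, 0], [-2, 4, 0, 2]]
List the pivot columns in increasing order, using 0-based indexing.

Multiply R1 by 1/6.
  [  1  -11/6  -1/3  -1/3 ]
  [ -2      4     2     0 ]
  [ -3      5     0     0 ]
  [ -2      4     0     2 ]
Add 2 times R1 to R2.
  [  1  -11/6  -1/3  -1/3 ]
  [  0    1/3   4/3  -2/3 ]
  [ -3      5     0     0 ]
  [ -2      4     0     2 ]
Add 3 times R1 to R3.
  [  1  -11/6  -1/3  -1/3 ]
  [  0    1/3   4/3  -2/3 ]
  [  0   -1/2    -1    -1 ]
  [ -2      4     0     2 ]
Add 2 times R1 to R4.
  [ 1  -11/6  -1/3  -1/3 ]
  [ 0    1/3   4/3  -2/3 ]
  [ 0   -1/2    -1    -1 ]
  [ 0    1/3  -2/3   4/3 ]
Multiply R2 by 3.
  [ 1  -11/6  -1/3  -1/3 ]
  [ 0      1     4    -2 ]
  [ 0   -1/2    -1    -1 ]
  [ 0    1/3  -2/3   4/3 ]
Add 1/2 times R2 to R3.
  [ 1  -11/6  -1/3  -1/3 ]
  [ 0      1     4    -2 ]
  [ 0      0     1    -2 ]
  [ 0    1/3  -2/3   4/3 ]
Subtract 1/3 times R2 from R4.
  [ 1  -11/6  -1/3  -1/3 ]
  [ 0      1     4    -2 ]
  [ 0      0     1    -2 ]
  [ 0      0    -2     2 ]
Add 2 times R3 to R4.
  [ 1  -11/6  -1/3  -1/3 ]
  [ 0      1     4    -2 ]
  [ 0      0     1    -2 ]
  [ 0      0     0    -2 ]
Multiply R4 by -1/2.
  [ 1  -11/6  -1/3  -1/3 ]
  [ 0      1     4    -2 ]
  [ 0      0     1    -2 ]
  [ 0      0     0     1 ]
Add 2 times R4 to R3.
  [ 1  -11/6  -1/3  -1/3 ]
  [ 0      1     4    -2 ]
  [ 0      0     1     0 ]
  [ 0      0     0     1 ]
Add 2 times R4 to R2.
  [ 1  -11/6  -1/3  -1/3 ]
  [ 0      1     4     0 ]
  [ 0      0     1     0 ]
  [ 0      0     0     1 ]
Add 1/3 times R4 to R1.
  [ 1  -11/6  -1/3  0 ]
  [ 0      1     4  0 ]
  [ 0      0     1  0 ]
  [ 0      0     0  1 ]
Subtract 4 times R3 from R2.
  [ 1  -11/6  -1/3  0 ]
  [ 0      1     0  0 ]
  [ 0      0     1  0 ]
  [ 0      0     0  1 ]
Add 1/3 times R3 to R1.
  [ 1  -11/6  0  0 ]
  [ 0      1  0  0 ]
  [ 0      0  1  0 ]
  [ 0      0  0  1 ]
Add 11/6 times R2 to R1.
  [ 1  0  0  0 ]
  [ 0  1  0  0 ]
  [ 0  0  1  0 ]
  [ 0  0  0  1 ]
Pivot columns are the columns containing a leading 1.

0, 1, 2, 3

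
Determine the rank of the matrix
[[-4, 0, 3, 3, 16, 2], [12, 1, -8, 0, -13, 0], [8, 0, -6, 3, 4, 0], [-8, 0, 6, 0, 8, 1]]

rank = 4

R1 -> -1/4·R1
  [  1  0  -3/4  -3/4   -4  -1/2 ]
  [ 12  1    -8     0  -13     0 ]
  [  8  0    -6     3    4     0 ]
  [ -8  0     6     0    8     1 ]
R2 -> R2 − 12·R1
  [  1  0  -3/4  -3/4  -4  -1/2 ]
  [  0  1     1     9  35     6 ]
  [  8  0    -6     3   4     0 ]
  [ -8  0     6     0   8     1 ]
R3 -> R3 − 8·R1
  [  1  0  -3/4  -3/4  -4  -1/2 ]
  [  0  1     1     9  35     6 ]
  [  0  0     0     9  36     4 ]
  [ -8  0     6     0   8     1 ]
R4 -> R4 + 8·R1
  [ 1  0  -3/4  -3/4   -4  -1/2 ]
  [ 0  1     1     9   35     6 ]
  [ 0  0     0     9   36     4 ]
  [ 0  0     0    -6  -24    -3 ]
R3 -> 1/9·R3
  [ 1  0  -3/4  -3/4   -4  -1/2 ]
  [ 0  1     1     9   35     6 ]
  [ 0  0     0     1    4   4/9 ]
  [ 0  0     0    -6  -24    -3 ]
R4 -> R4 + 6·R3
  [ 1  0  -3/4  -3/4  -4  -1/2 ]
  [ 0  1     1     9  35     6 ]
  [ 0  0     0     1   4   4/9 ]
  [ 0  0     0     0   0  -1/3 ]
R4 -> -3·R4
  [ 1  0  -3/4  -3/4  -4  -1/2 ]
  [ 0  1     1     9  35     6 ]
  [ 0  0     0     1   4   4/9 ]
  [ 0  0     0     0   0     1 ]
R3 -> R3 − 4/9·R4
  [ 1  0  -3/4  -3/4  -4  -1/2 ]
  [ 0  1     1     9  35     6 ]
  [ 0  0     0     1   4     0 ]
  [ 0  0     0     0   0     1 ]
R2 -> R2 − 6·R4
  [ 1  0  -3/4  -3/4  -4  -1/2 ]
  [ 0  1     1     9  35     0 ]
  [ 0  0     0     1   4     0 ]
  [ 0  0     0     0   0     1 ]
R1 -> R1 + 1/2·R4
  [ 1  0  -3/4  -3/4  -4  0 ]
  [ 0  1     1     9  35  0 ]
  [ 0  0     0     1   4  0 ]
  [ 0  0     0     0   0  1 ]
R2 -> R2 − 9·R3
  [ 1  0  -3/4  -3/4  -4  0 ]
  [ 0  1     1     0  -1  0 ]
  [ 0  0     0     1   4  0 ]
  [ 0  0     0     0   0  1 ]
R1 -> R1 + 3/4·R3
  [ 1  0  -3/4  0  -1  0 ]
  [ 0  1     1  0  -1  0 ]
  [ 0  0     0  1   4  0 ]
  [ 0  0     0  0   0  1 ]
The reduced form has 4 nonzero rows.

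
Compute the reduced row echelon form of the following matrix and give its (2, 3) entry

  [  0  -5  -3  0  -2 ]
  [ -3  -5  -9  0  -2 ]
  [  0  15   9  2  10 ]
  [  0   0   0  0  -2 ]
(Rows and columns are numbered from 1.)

3/5

ρ1 <=> ρ2
  [ -3  -5  -9  0  -2 ]
  [  0  -5  -3  0  -2 ]
  [  0  15   9  2  10 ]
  [  0   0   0  0  -2 ]
ρ1 := -1/3·ρ1
  [ 1  5/3   3  0  2/3 ]
  [ 0   -5  -3  0   -2 ]
  [ 0   15   9  2   10 ]
  [ 0    0   0  0   -2 ]
ρ2 := -1/5·ρ2
  [ 1  5/3    3  0  2/3 ]
  [ 0    1  3/5  0  2/5 ]
  [ 0   15    9  2   10 ]
  [ 0    0    0  0   -2 ]
ρ3 := ρ3 − 15·ρ2
  [ 1  5/3    3  0  2/3 ]
  [ 0    1  3/5  0  2/5 ]
  [ 0    0    0  2    4 ]
  [ 0    0    0  0   -2 ]
ρ3 := 1/2·ρ3
  [ 1  5/3    3  0  2/3 ]
  [ 0    1  3/5  0  2/5 ]
  [ 0    0    0  1    2 ]
  [ 0    0    0  0   -2 ]
ρ4 := -1/2·ρ4
  [ 1  5/3    3  0  2/3 ]
  [ 0    1  3/5  0  2/5 ]
  [ 0    0    0  1    2 ]
  [ 0    0    0  0    1 ]
ρ3 := ρ3 − 2·ρ4
  [ 1  5/3    3  0  2/3 ]
  [ 0    1  3/5  0  2/5 ]
  [ 0    0    0  1    0 ]
  [ 0    0    0  0    1 ]
ρ2 := ρ2 − 2/5·ρ4
  [ 1  5/3    3  0  2/3 ]
  [ 0    1  3/5  0    0 ]
  [ 0    0    0  1    0 ]
  [ 0    0    0  0    1 ]
ρ1 := ρ1 − 2/3·ρ4
  [ 1  5/3    3  0  0 ]
  [ 0    1  3/5  0  0 ]
  [ 0    0    0  1  0 ]
  [ 0    0    0  0  1 ]
ρ1 := ρ1 − 5/3·ρ2
  [ 1  0    2  0  0 ]
  [ 0  1  3/5  0  0 ]
  [ 0  0    0  1  0 ]
  [ 0  0    0  0  1 ]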